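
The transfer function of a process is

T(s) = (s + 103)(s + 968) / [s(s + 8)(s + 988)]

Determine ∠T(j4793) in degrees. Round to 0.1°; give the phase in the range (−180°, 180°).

-90.9°

At s = jω = j4793:
zero (s+103): 103 + j4793 → |·| = √(103²+4793²) = √22983458 ≈ 4794.1, ∠ = arctan(4793/103) ≈ 88.77°
zero (s+968): 968 + j4793 → |·| = √(968²+4793²) = √23909873 ≈ 4889.8, ∠ = arctan(4793/968) ≈ 78.58°
pole (s+8): 8 + j4793 → |·| = √(8²+4793²) = √22972913 ≈ 4793, ∠ = arctan(4793/8) ≈ 89.90°
pole (s+988): 988 + j4793 → |·| = √(988²+4793²) = √23948993 ≈ 4893.8, ∠ = arctan(4793/988) ≈ 78.35°
pole at origin: |s| = 4793, ∠ = 90.00° (in denominator)
∠T = 167.35° − 258.25° = -90.90°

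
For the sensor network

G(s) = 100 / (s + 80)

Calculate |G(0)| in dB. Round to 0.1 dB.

1.9 dB

G(0) = 100 / 80 = 1.25
20 log₁₀(1.25) ≈ 1.94 dB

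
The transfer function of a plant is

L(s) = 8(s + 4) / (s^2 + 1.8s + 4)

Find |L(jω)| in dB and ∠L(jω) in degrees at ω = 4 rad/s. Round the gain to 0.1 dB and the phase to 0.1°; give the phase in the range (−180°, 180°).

10.2 dB, -104.0°

At s = jω = j4:
zero (s+4): 4 + j4 → |·| = √(4²+4²) = √32 ≈ 5.6569, ∠ = arctan(4/4) ≈ 45.00°
quadratic: (j4)² + 1.8·j4 + 4 = -12 + j7.2 → |·| ≈ 13.994, ∠ ≈ 149.04°
|L| = 8 · 5.6569 / 13.994 ≈ 3.2339
Gain = 20 log₁₀(3.2339) ≈ 10.19 dB
∠L = 45.00° − 149.04° = -104.04°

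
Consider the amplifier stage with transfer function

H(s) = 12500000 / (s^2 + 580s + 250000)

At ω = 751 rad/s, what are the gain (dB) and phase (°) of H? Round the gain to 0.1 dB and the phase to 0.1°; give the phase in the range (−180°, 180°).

27.3 dB, -125.8°

At s = jω = j751:
quadratic: (j751)² + 580·j751 + 250000 = -314001 + j435580 → |·| ≈ 5.3696e+05, ∠ ≈ 125.79°
|H| = 12500000 / 5.3696e+05 ≈ 23.279
Gain = 20 log₁₀(23.279) ≈ 27.34 dB
∠H = 0.00° − 125.79° = -125.79°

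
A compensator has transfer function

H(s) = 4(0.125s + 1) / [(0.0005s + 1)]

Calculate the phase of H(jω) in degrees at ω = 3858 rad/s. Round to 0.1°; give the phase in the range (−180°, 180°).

At ω = 3858 rad/s:
zero (1 + j3858·0.125) = 1 + j482.25 → |·| ≈ 482.25, ∠ ≈ 89.88°
pole (1 + j3858·0.0005) = 1 + j1.929 → |·| ≈ 2.1728, ∠ ≈ 62.60°
∠H = (89.88°) − (62.60°) = 27.28°

27.3°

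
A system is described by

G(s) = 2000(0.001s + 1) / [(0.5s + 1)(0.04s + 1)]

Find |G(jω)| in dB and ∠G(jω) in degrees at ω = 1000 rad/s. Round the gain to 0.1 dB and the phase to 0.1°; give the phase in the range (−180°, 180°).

At ω = 1000 rad/s:
zero (1 + j1000·0.001) = 1 + j1 → |·| ≈ 1.4142, ∠ ≈ 45.00°
pole (1 + j1000·0.5) = 1 + j500 → |·| ≈ 500, ∠ ≈ 89.89°
pole (1 + j1000·0.04) = 1 + j40 → |·| ≈ 40.012, ∠ ≈ 88.57°
|G| = 2000 · 1.4142 / (500 · 40.012) ≈ 0.14138
Gain = 20 log₁₀(0.14138) ≈ -16.99 dB
∠G = (45.00°) − (89.89° + 88.57°) = -133.46°

-17.0 dB, -133.5°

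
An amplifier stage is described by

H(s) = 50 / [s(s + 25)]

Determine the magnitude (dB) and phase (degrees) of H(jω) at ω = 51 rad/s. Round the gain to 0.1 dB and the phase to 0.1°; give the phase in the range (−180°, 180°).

At s = jω = j51:
pole (s+25): 25 + j51 → |·| = √(25²+51²) = √3226 ≈ 56.798, ∠ = arctan(51/25) ≈ 63.89°
pole at origin: |s| = 51, ∠ = 90.00° (in denominator)
|H| = 50 / 2896.7 ≈ 0.017261
Gain = 20 log₁₀(0.017261) ≈ -35.26 dB
∠H = 0.00° − 153.89° = -153.89°

-35.3 dB, -153.9°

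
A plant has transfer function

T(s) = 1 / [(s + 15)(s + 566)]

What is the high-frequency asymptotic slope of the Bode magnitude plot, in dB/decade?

-40 dB/decade

Each pole contributes −20 dB/decade at high frequency; each zero contributes +20 dB/decade.
Net: 0 zero(s) − 2 pole(s) → -40 dB/decade.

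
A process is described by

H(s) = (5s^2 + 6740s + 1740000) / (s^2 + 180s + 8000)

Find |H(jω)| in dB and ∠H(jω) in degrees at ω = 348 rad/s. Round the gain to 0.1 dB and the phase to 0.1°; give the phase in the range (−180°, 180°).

Substitute s = j348:
Numerator: 5(j348)^2 + 6740(j348) + 1740000 = 1134480 + j2345520
Denominator: (j348)^2 + 180(j348) + 8000 = -113104 + j62640
|N| = √(1134480² + 2345520²) ≈ 2.6055e+06, ∠N ≈ 64.19°
|D| = √(113104² + 62640²) ≈ 1.2929e+05, ∠D ≈ 151.02°
|H| = 2.6055e+06 / 1.2929e+05 ≈ 20.152
Gain = 20 log₁₀(20.152) ≈ 26.09 dB
∠H = 64.19° − 151.02° = -86.83°

26.1 dB, -86.8°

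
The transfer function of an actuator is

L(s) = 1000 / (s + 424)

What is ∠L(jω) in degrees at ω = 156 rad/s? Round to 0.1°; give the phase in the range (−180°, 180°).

At s = jω = j156:
pole (s+424): 424 + j156 → |·| = √(424²+156²) = √204112 ≈ 451.79, ∠ = arctan(156/424) ≈ 20.20°
∠L = 0.00° − 20.20° = -20.20°

-20.2°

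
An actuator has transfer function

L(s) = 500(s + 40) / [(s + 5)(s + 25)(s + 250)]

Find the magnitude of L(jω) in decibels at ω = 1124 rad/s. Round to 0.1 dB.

-68.3 dB

At s = jω = j1124:
zero (s+40): 40 + j1124 → |·| = √(40²+1124²) = √1264976 ≈ 1124.7, ∠ = arctan(1124/40) ≈ 87.96°
pole (s+5): 5 + j1124 → |·| = √(5²+1124²) = √1263401 ≈ 1124, ∠ = arctan(1124/5) ≈ 89.75°
pole (s+25): 25 + j1124 → |·| = √(25²+1124²) = √1264001 ≈ 1124.3, ∠ = arctan(1124/25) ≈ 88.73°
pole (s+250): 250 + j1124 → |·| = √(250²+1124²) = √1325876 ≈ 1151.5, ∠ = arctan(1124/250) ≈ 77.46°
|L| = 500 · 1124.7 / 1.4552e+09 ≈ 0.00038644
Gain = 20 log₁₀(0.00038644) ≈ -68.26 dB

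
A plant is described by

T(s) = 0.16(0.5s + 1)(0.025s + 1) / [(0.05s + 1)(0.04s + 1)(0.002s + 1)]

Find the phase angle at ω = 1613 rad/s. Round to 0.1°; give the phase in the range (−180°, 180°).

-72.7°

At ω = 1613 rad/s:
zero (1 + j1613·0.5) = 1 + j806.5 → |·| ≈ 806.5, ∠ ≈ 89.93°
zero (1 + j1613·0.025) = 1 + j40.325 → |·| ≈ 40.337, ∠ ≈ 88.58°
pole (1 + j1613·0.05) = 1 + j80.65 → |·| ≈ 80.656, ∠ ≈ 89.29°
pole (1 + j1613·0.04) = 1 + j64.52 → |·| ≈ 64.528, ∠ ≈ 89.11°
pole (1 + j1613·0.002) = 1 + j3.226 → |·| ≈ 3.3774, ∠ ≈ 72.78°
∠T = (89.93° + 88.58°) − (89.29° + 89.11° + 72.78°) = -72.67°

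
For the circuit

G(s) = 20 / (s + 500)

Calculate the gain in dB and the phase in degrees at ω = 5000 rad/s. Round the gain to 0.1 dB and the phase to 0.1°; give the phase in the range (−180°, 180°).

Substitute s = j5000:
Numerator: 20 = 20 + j0
Denominator: (j5000) + 500 = 500 + j5000
|N| = √(20² + 0²) ≈ 20, ∠N ≈ 0.00°
|D| = √(500² + 5000²) ≈ 5024.9, ∠D ≈ 84.29°
|G| = 20 / 5024.9 ≈ 0.0039802
Gain = 20 log₁₀(0.0039802) ≈ -48.00 dB
∠G = 0.00° − 84.29° = -84.29°

-48.0 dB, -84.3°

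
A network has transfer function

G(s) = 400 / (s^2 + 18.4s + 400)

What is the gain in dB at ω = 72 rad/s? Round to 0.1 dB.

At s = jω = j72:
quadratic: (j72)² + 18.4·j72 + 400 = -4784 + j1324.8 → |·| ≈ 4964, ∠ ≈ 164.52°
|G| = 400 / 4964 ≈ 0.08058
Gain = 20 log₁₀(0.08058) ≈ -21.88 dB

-21.9 dB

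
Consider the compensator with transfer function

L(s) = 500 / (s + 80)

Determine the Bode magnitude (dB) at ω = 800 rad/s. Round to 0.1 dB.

At s = jω = j800:
pole (s+80): 80 + j800 → |·| = √(80²+800²) = √646400 ≈ 803.99, ∠ = arctan(800/80) ≈ 84.29°
|L| = 500 / 803.99 ≈ 0.6219
Gain = 20 log₁₀(0.6219) ≈ -4.13 dB

-4.1 dB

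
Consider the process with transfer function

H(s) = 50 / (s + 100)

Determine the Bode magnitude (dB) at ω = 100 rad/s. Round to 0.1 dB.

-9.0 dB

Substitute s = j100:
Numerator: 50 = 50 + j0
Denominator: (j100) + 100 = 100 + j100
|N| = √(50² + 0²) ≈ 50, ∠N ≈ 0.00°
|D| = √(100² + 100²) ≈ 141.42, ∠D ≈ 45.00°
|H| = 50 / 141.42 ≈ 0.35356
Gain = 20 log₁₀(0.35356) ≈ -9.03 dB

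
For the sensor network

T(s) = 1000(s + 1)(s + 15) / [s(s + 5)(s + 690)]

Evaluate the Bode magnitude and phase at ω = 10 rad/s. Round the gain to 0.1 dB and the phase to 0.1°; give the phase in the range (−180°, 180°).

At s = jω = j10:
zero (s+1): 1 + j10 → |·| = √(1²+10²) = √101 ≈ 10.05, ∠ = arctan(10/1) ≈ 84.29°
zero (s+15): 15 + j10 → |·| = √(15²+10²) = √325 ≈ 18.028, ∠ = arctan(10/15) ≈ 33.69°
pole (s+5): 5 + j10 → |·| = √(5²+10²) = √125 ≈ 11.18, ∠ = arctan(10/5) ≈ 63.43°
pole (s+690): 690 + j10 → |·| = √(690²+10²) = √476200 ≈ 690.07, ∠ = arctan(10/690) ≈ 0.83°
pole at origin: |s| = 10, ∠ = 90.00° (in denominator)
|T| = 1000 · 181.18 / 77150 ≈ 2.3484
Gain = 20 log₁₀(2.3484) ≈ 7.42 dB
∠T = 117.98° − 154.26° = -36.28°

7.4 dB, -36.3°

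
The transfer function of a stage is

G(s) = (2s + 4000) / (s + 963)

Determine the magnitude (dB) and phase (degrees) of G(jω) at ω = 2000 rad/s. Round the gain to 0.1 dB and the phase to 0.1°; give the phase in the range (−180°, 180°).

Substitute s = j2000:
Numerator: 2(j2000) + 4000 = 4000 + j4000
Denominator: (j2000) + 963 = 963 + j2000
|N| = √(4000² + 4000²) ≈ 5656.9, ∠N ≈ 45.00°
|D| = √(963² + 2000²) ≈ 2219.8, ∠D ≈ 64.29°
|G| = 5656.9 / 2219.8 ≈ 2.5484
Gain = 20 log₁₀(2.5484) ≈ 8.13 dB
∠G = 45.00° − 64.29° = -19.29°

8.1 dB, -19.3°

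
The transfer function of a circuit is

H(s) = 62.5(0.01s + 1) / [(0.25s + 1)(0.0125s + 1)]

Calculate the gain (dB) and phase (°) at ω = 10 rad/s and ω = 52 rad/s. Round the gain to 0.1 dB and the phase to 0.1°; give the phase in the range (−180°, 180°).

At ω = 10 rad/s:
zero (1 + j10·0.01) = 1 + j0.1 → |·| ≈ 1.005, ∠ ≈ 5.71°
pole (1 + j10·0.25) = 1 + j2.5 → |·| ≈ 2.6926, ∠ ≈ 68.20°
pole (1 + j10·0.0125) = 1 + j0.125 → |·| ≈ 1.0078, ∠ ≈ 7.13°
|H| = 62.5 · 1.005 / (2.6926 · 1.0078) ≈ 23.147
Gain = 20 log₁₀(23.147) ≈ 27.29 dB
∠H = (5.71°) − (68.20° + 7.13°) = -69.62°

At ω = 52 rad/s:
zero (1 + j52·0.01) = 1 + j0.52 → |·| ≈ 1.1271, ∠ ≈ 27.47°
pole (1 + j52·0.25) = 1 + j13 → |·| ≈ 13.038, ∠ ≈ 85.60°
pole (1 + j52·0.0125) = 1 + j0.65 → |·| ≈ 1.1927, ∠ ≈ 33.02°
|H| = 62.5 · 1.1271 / (13.038 · 1.1927) ≈ 4.53
Gain = 20 log₁₀(4.53) ≈ 13.12 dB
∠H = (27.47°) − (85.60° + 33.02°) = -91.15°

ω = 10: 27.3 dB, -69.6°; ω = 52: 13.1 dB, -91.2°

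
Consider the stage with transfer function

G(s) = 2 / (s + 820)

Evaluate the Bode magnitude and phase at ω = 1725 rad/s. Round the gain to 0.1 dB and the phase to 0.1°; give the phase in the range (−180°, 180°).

At s = jω = j1725:
pole (s+820): 820 + j1725 → |·| = √(820²+1725²) = √3648025 ≈ 1910, ∠ = arctan(1725/820) ≈ 64.58°
|G| = 2 / 1910 ≈ 0.0010471
Gain = 20 log₁₀(0.0010471) ≈ -59.60 dB
∠G = 0.00° − 64.58° = -64.58°

-59.6 dB, -64.6°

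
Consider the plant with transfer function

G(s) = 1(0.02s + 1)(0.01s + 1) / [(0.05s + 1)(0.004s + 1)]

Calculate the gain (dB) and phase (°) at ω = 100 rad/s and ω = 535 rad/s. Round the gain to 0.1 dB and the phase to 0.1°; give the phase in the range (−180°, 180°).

At ω = 100 rad/s:
zero (1 + j100·0.02) = 1 + j2 → |·| ≈ 2.2361, ∠ ≈ 63.43°
zero (1 + j100·0.01) = 1 + j1 → |·| ≈ 1.4142, ∠ ≈ 45.00°
pole (1 + j100·0.05) = 1 + j5 → |·| ≈ 5.099, ∠ ≈ 78.69°
pole (1 + j100·0.004) = 1 + j0.4 → |·| ≈ 1.077, ∠ ≈ 21.80°
|G| = 1 · 2.2361 · 1.4142 / (5.099 · 1.077) ≈ 0.57584
Gain = 20 log₁₀(0.57584) ≈ -4.79 dB
∠G = (63.43° + 45.00°) − (78.69° + 21.80°) = 7.94°

At ω = 535 rad/s:
zero (1 + j535·0.02) = 1 + j10.7 → |·| ≈ 10.747, ∠ ≈ 84.66°
zero (1 + j535·0.01) = 1 + j5.35 → |·| ≈ 5.4427, ∠ ≈ 79.41°
pole (1 + j535·0.05) = 1 + j26.75 → |·| ≈ 26.769, ∠ ≈ 87.86°
pole (1 + j535·0.004) = 1 + j2.14 → |·| ≈ 2.3621, ∠ ≈ 64.95°
|G| = 1 · 10.747 · 5.4427 / (26.769 · 2.3621) ≈ 0.92506
Gain = 20 log₁₀(0.92506) ≈ -0.68 dB
∠G = (84.66° + 79.41°) − (87.86° + 64.95°) = 11.26°

ω = 100: -4.8 dB, 7.9°; ω = 535: -0.7 dB, 11.3°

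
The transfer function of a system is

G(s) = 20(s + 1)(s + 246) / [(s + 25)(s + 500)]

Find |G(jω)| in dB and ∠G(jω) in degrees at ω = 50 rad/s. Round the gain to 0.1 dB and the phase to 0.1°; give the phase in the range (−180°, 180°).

At s = jω = j50:
zero (s+1): 1 + j50 → |·| = √(1²+50²) = √2501 ≈ 50.01, ∠ = arctan(50/1) ≈ 88.85°
zero (s+246): 246 + j50 → |·| = √(246²+50²) = √63016 ≈ 251.03, ∠ = arctan(50/246) ≈ 11.49°
pole (s+25): 25 + j50 → |·| = √(25²+50²) = √3125 ≈ 55.902, ∠ = arctan(50/25) ≈ 63.43°
pole (s+500): 500 + j50 → |·| = √(500²+50²) = √252500 ≈ 502.49, ∠ = arctan(50/500) ≈ 5.71°
|G| = 20 · 12554 / 28090 ≈ 8.9384
Gain = 20 log₁₀(8.9384) ≈ 19.03 dB
∠G = 100.34° − 69.14° = 31.20°

19.0 dB, 31.2°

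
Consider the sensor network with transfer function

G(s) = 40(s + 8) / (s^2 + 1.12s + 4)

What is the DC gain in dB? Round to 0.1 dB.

38.1 dB

G(0) = 40·8 / 4 = 80
20 log₁₀(80) ≈ 38.06 dB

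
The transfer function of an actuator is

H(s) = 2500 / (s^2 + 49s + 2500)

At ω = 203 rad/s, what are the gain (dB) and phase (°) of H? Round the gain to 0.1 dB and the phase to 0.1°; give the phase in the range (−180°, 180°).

At s = jω = j203:
quadratic: (j203)² + 49·j203 + 2500 = -38709 + j9947 → |·| ≈ 39967, ∠ ≈ 165.59°
|H| = 2500 / 39967 ≈ 0.062552
Gain = 20 log₁₀(0.062552) ≈ -24.08 dB
∠H = 0.00° − 165.59° = -165.59°

-24.1 dB, -165.6°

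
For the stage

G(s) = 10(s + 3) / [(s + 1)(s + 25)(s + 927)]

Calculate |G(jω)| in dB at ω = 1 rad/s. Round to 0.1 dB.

-60.3 dB

At s = jω = j1:
zero (s+3): 3 + j1 → |·| = √(3²+1²) = √10 ≈ 3.1623, ∠ = arctan(1/3) ≈ 18.43°
pole (s+1): 1 + j1 → |·| = √(1²+1²) = √2 ≈ 1.4142, ∠ = arctan(1/1) ≈ 45.00°
pole (s+25): 25 + j1 → |·| = √(25²+1²) = √626 ≈ 25.02, ∠ = arctan(1/25) ≈ 2.29°
pole (s+927): 927 + j1 → |·| = √(927²+1²) = √859330 ≈ 927, ∠ = arctan(1/927) ≈ 0.06°
|G| = 10 · 3.1623 / 32800 ≈ 0.00096412
Gain = 20 log₁₀(0.00096412) ≈ -60.32 dB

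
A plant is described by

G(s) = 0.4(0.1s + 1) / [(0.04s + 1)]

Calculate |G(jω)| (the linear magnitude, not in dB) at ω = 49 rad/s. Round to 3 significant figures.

0.909

At ω = 49 rad/s:
zero (1 + j49·0.1) = 1 + j4.9 → |·| ≈ 5.001, ∠ ≈ 78.47°
pole (1 + j49·0.04) = 1 + j1.96 → |·| ≈ 2.2004, ∠ ≈ 62.97°
|G| = 0.4 · 5.001 / (2.2004) ≈ 0.90911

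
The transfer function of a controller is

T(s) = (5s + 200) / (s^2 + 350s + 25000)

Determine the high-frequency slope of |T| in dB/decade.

Each pole contributes −20 dB/decade at high frequency; each zero contributes +20 dB/decade.
Net: 1 zero(s) − 2 pole(s) → -20 dB/decade.

-20 dB/decade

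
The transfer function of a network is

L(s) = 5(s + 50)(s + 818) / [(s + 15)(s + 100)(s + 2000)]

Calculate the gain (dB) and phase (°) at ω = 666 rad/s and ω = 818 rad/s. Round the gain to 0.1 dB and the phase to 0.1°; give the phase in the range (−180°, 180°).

ω = 666: -48.6 dB, -63.7°; ω = 818: -49.8 dB, -62.7°

At s = jω = j666:
zero (s+50): 50 + j666 → |·| = √(50²+666²) = √446056 ≈ 667.87, ∠ = arctan(666/50) ≈ 85.71°
zero (s+818): 818 + j666 → |·| = √(818²+666²) = √1112680 ≈ 1054.8, ∠ = arctan(666/818) ≈ 39.15°
pole (s+15): 15 + j666 → |·| = √(15²+666²) = √443781 ≈ 666.17, ∠ = arctan(666/15) ≈ 88.71°
pole (s+100): 100 + j666 → |·| = √(100²+666²) = √453556 ≈ 673.47, ∠ = arctan(666/100) ≈ 81.46°
pole (s+2000): 2000 + j666 → |·| = √(2000²+666²) = √4443556 ≈ 2108, ∠ = arctan(666/2000) ≈ 18.42°
|L| = 5 · 7.0447e+05 / 9.4574e+08 ≈ 0.0037244
Gain = 20 log₁₀(0.0037244) ≈ -48.58 dB
∠L = 124.86° − 188.59° = -63.73°

At s = jω = j818:
zero (s+50): 50 + j818 → |·| = √(50²+818²) = √671624 ≈ 819.53, ∠ = arctan(818/50) ≈ 86.50°
zero (s+818): 818 + j818 → |·| = √(818²+818²) = √1338248 ≈ 1156.8, ∠ = arctan(818/818) ≈ 45.00°
pole (s+15): 15 + j818 → |·| = √(15²+818²) = √669349 ≈ 818.14, ∠ = arctan(818/15) ≈ 88.95°
pole (s+100): 100 + j818 → |·| = √(100²+818²) = √679124 ≈ 824.09, ∠ = arctan(818/100) ≈ 83.03°
pole (s+2000): 2000 + j818 → |·| = √(2000²+818²) = √4669124 ≈ 2160.8, ∠ = arctan(818/2000) ≈ 22.24°
|L| = 5 · 9.4803e+05 / 1.4569e+09 ≈ 0.0032536
Gain = 20 log₁₀(0.0032536) ≈ -49.75 dB
∠L = 131.50° − 194.22° = -62.72°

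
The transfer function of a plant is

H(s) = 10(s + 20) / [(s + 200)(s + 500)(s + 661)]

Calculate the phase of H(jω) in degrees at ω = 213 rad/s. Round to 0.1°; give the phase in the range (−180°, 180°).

-3.1°

At s = jω = j213:
zero (s+20): 20 + j213 → |·| = √(20²+213²) = √45769 ≈ 213.94, ∠ = arctan(213/20) ≈ 84.64°
pole (s+200): 200 + j213 → |·| = √(200²+213²) = √85369 ≈ 292.18, ∠ = arctan(213/200) ≈ 46.80°
pole (s+500): 500 + j213 → |·| = √(500²+213²) = √295369 ≈ 543.48, ∠ = arctan(213/500) ≈ 23.07°
pole (s+661): 661 + j213 → |·| = √(661²+213²) = √482290 ≈ 694.47, ∠ = arctan(213/661) ≈ 17.86°
∠H = 84.64° − 87.73° = -3.09°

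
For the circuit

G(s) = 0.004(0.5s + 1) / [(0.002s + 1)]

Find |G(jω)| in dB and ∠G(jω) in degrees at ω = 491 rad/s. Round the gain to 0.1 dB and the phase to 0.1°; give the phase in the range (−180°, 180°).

At ω = 491 rad/s:
zero (1 + j491·0.5) = 1 + j245.5 → |·| ≈ 245.5, ∠ ≈ 89.77°
pole (1 + j491·0.002) = 1 + j0.982 → |·| ≈ 1.4015, ∠ ≈ 44.48°
|G| = 0.004 · 245.5 / (1.4015) ≈ 0.70068
Gain = 20 log₁₀(0.70068) ≈ -3.09 dB
∠G = (89.77°) − (44.48°) = 45.29°

-3.1 dB, 45.3°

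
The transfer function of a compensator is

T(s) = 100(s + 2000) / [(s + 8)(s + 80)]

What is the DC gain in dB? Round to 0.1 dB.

49.9 dB

T(0) = 100·2000 / (8·80) = 312.5
20 log₁₀(312.5) ≈ 49.90 dB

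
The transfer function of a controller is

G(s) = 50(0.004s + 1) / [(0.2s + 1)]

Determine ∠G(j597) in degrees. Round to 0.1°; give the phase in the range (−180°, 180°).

At ω = 597 rad/s:
zero (1 + j597·0.004) = 1 + j2.388 → |·| ≈ 2.5889, ∠ ≈ 67.28°
pole (1 + j597·0.2) = 1 + j119.4 → |·| ≈ 119.4, ∠ ≈ 89.52°
∠G = (67.28°) − (89.52°) = -22.24°

-22.2°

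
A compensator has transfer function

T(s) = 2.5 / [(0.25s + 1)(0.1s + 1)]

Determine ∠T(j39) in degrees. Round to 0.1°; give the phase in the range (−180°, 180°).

-159.8°

At ω = 39 rad/s:
pole (1 + j39·0.25) = 1 + j9.75 → |·| ≈ 9.8011, ∠ ≈ 84.14°
pole (1 + j39·0.1) = 1 + j3.9 → |·| ≈ 4.0262, ∠ ≈ 75.62°
∠T = (0°) − (84.14° + 75.62°) = -159.76°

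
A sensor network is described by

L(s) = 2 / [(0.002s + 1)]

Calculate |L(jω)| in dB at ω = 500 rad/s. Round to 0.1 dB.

3.0 dB

At ω = 500 rad/s:
pole (1 + j500·0.002) = 1 + j1 → |·| ≈ 1.4142, ∠ ≈ 45.00°
|L| = 2 · 1 / (1.4142) ≈ 1.4142
Gain = 20 log₁₀(1.4142) ≈ 3.01 dB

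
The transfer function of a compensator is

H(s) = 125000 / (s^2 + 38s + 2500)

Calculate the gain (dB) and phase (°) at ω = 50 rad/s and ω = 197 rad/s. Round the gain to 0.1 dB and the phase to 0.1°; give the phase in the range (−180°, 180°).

At s = jω = j50:
quadratic: (j50)² + 38·j50 + 2500 = 0 + j1900 → |·| ≈ 1900, ∠ ≈ 90.00°
|H| = 125000 / 1900 ≈ 65.789
Gain = 20 log₁₀(65.789) ≈ 36.36 dB
∠H = 0.00° − 90.00° = -90.00°

At s = jω = j197:
quadratic: (j197)² + 38·j197 + 2500 = -36309 + j7486 → |·| ≈ 37073, ∠ ≈ 168.35°
|H| = 125000 / 37073 ≈ 3.3717
Gain = 20 log₁₀(3.3717) ≈ 10.56 dB
∠H = 0.00° − 168.35° = -168.35°

ω = 50: 36.4 dB, -90.0°; ω = 197: 10.6 dB, -168.4°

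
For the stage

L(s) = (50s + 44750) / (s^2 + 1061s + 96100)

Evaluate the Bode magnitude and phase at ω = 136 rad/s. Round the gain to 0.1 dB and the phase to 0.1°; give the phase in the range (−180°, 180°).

Substitute s = j136:
Numerator: 50(j136) + 44750 = 44750 + j6800
Denominator: (j136)^2 + 1061(j136) + 96100 = 77604 + j144296
|N| = √(44750² + 6800²) ≈ 45264, ∠N ≈ 8.64°
|D| = √(77604² + 144296²) ≈ 1.6384e+05, ∠D ≈ 61.73°
|L| = 45264 / 1.6384e+05 ≈ 0.27627
Gain = 20 log₁₀(0.27627) ≈ -11.17 dB
∠L = 8.64° − 61.73° = -53.09°

-11.2 dB, -53.1°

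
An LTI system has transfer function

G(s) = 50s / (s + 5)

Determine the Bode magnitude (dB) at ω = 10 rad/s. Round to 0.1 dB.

33.0 dB

At s = jω = j10:
zero at origin: s = j10 → |·| = 10, ∠ = 90.00°
pole (s+5): 5 + j10 → |·| = √(5²+10²) = √125 ≈ 11.18, ∠ = arctan(10/5) ≈ 63.43°
|G| = 50 · 10 / 11.18 ≈ 44.723
Gain = 20 log₁₀(44.723) ≈ 33.01 dB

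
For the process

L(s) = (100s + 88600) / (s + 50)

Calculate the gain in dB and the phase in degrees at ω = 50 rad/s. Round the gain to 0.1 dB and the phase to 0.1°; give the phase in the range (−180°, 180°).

Substitute s = j50:
Numerator: 100(j50) + 88600 = 88600 + j5000
Denominator: (j50) + 50 = 50 + j50
|N| = √(88600² + 5000²) ≈ 88741, ∠N ≈ 3.23°
|D| = √(50² + 50²) ≈ 70.711, ∠D ≈ 45.00°
|L| = 88741 / 70.711 ≈ 1255
Gain = 20 log₁₀(1255) ≈ 61.97 dB
∠L = 3.23° − 45.00° = -41.77°

62.0 dB, -41.8°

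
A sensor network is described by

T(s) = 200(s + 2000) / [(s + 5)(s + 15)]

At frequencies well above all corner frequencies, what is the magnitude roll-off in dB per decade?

-20 dB/decade

Each pole contributes −20 dB/decade at high frequency; each zero contributes +20 dB/decade.
Net: 1 zero(s) − 2 pole(s) → -20 dB/decade.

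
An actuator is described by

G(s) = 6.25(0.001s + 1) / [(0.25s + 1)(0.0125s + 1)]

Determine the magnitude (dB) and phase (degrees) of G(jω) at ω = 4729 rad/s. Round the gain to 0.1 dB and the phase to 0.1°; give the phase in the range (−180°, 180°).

At ω = 4729 rad/s:
zero (1 + j4729·0.001) = 1 + j4.729 → |·| ≈ 4.8336, ∠ ≈ 78.06°
pole (1 + j4729·0.25) = 1 + j1182.25 → |·| ≈ 1182.3, ∠ ≈ 89.95°
pole (1 + j4729·0.0125) = 1 + j59.1125 → |·| ≈ 59.121, ∠ ≈ 89.03°
|G| = 6.25 · 4.8336 / (1182.3 · 59.121) ≈ 0.0004322
Gain = 20 log₁₀(0.0004322) ≈ -67.29 dB
∠G = (78.06°) − (89.95° + 89.03°) = -100.92°

-67.3 dB, -100.9°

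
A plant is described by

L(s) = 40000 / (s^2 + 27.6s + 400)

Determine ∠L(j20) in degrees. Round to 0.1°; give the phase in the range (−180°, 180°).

-90.0°

At s = jω = j20:
quadratic: (j20)² + 27.6·j20 + 400 = 0 + j552 → |·| ≈ 552, ∠ ≈ 90.00°
∠L = 0.00° − 90.00° = -90.00°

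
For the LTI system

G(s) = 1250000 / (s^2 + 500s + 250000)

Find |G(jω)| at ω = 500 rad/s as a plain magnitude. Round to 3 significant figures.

5.00

At s = jω = j500:
quadratic: (j500)² + 500·j500 + 250000 = 0 + j250000 → |·| ≈ 2.5e+05, ∠ ≈ 90.00°
|G| = 1250000 / 2.5e+05 ≈ 5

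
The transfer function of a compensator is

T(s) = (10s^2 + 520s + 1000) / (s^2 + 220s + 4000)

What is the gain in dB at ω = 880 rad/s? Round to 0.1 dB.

Substitute s = j880:
Numerator: 10(j880)^2 + 520(j880) + 1000 = -7743000 + j457600
Denominator: (j880)^2 + 220(j880) + 4000 = -770400 + j193600
|N| = √(7743000² + 457600²) ≈ 7.7565e+06, ∠N ≈ 176.62°
|D| = √(770400² + 193600²) ≈ 7.9435e+05, ∠D ≈ 165.89°
|T| = 7.7565e+06 / 7.9435e+05 ≈ 9.7646
Gain = 20 log₁₀(9.7646) ≈ 19.79 dB

19.8 dB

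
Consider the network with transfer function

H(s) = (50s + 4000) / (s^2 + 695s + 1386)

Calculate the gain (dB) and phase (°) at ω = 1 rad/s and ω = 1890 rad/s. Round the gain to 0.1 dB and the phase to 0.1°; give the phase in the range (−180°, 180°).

ω = 1: 8.2 dB, -25.9°; ω = 1890: -32.1 dB, -72.2°

Substitute s = j1:
Numerator: 50(j1) + 4000 = 4000 + j50
Denominator: (j1)^2 + 695(j1) + 1386 = 1385 + j695
|N| = √(4000² + 50²) ≈ 4000.3, ∠N ≈ 0.72°
|D| = √(1385² + 695²) ≈ 1549.6, ∠D ≈ 26.65°
|H| = 4000.3 / 1549.6 ≈ 2.5815
Gain = 20 log₁₀(2.5815) ≈ 8.24 dB
∠H = 0.72° − 26.65° = -25.93°

Substitute s = j1890:
Numerator: 50(j1890) + 4000 = 4000 + j94500
Denominator: (j1890)^2 + 695(j1890) + 1386 = -3570714 + j1313550
|N| = √(4000² + 94500²) ≈ 94585, ∠N ≈ 87.58°
|D| = √(3570714² + 1313550²) ≈ 3.8047e+06, ∠D ≈ 159.80°
|H| = 94585 / 3.8047e+06 ≈ 0.02486
Gain = 20 log₁₀(0.02486) ≈ -32.09 dB
∠H = 87.58° − 159.80° = -72.22°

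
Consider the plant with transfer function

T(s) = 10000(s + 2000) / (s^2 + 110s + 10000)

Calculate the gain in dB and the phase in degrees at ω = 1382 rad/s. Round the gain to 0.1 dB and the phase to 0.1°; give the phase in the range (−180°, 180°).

At s = jω = j1382:
zero (s+2000): 2000 + j1382 → |·| = √(2000²+1382²) = √5909924 ≈ 2431, ∠ = arctan(1382/2000) ≈ 34.64°
quadratic: (j1382)² + 110·j1382 + 10000 = -1899924 + j152020 → |·| ≈ 1.906e+06, ∠ ≈ 175.43°
|T| = 10000 · 2431 / 1.906e+06 ≈ 12.754
Gain = 20 log₁₀(12.754) ≈ 22.11 dB
∠T = 34.64° − 175.43° = -140.79°

22.1 dB, -140.8°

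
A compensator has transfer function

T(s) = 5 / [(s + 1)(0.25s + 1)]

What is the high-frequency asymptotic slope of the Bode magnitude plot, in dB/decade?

-40 dB/decade

Each pole contributes −20 dB/decade at high frequency; each zero contributes +20 dB/decade.
Net: 0 zero(s) − 2 pole(s) → -40 dB/decade.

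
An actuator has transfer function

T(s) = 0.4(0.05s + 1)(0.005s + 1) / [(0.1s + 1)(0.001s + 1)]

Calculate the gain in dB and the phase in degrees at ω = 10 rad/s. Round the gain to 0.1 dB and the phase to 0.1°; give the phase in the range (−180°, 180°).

-10.0 dB, -16.1°

At ω = 10 rad/s:
zero (1 + j10·0.05) = 1 + j0.5 → |·| ≈ 1.118, ∠ ≈ 26.57°
zero (1 + j10·0.005) = 1 + j0.05 → |·| ≈ 1.0012, ∠ ≈ 2.86°
pole (1 + j10·0.1) = 1 + j1 → |·| ≈ 1.4142, ∠ ≈ 45.00°
pole (1 + j10·0.001) = 1 + j0.01 → |·| ≈ 1, ∠ ≈ 0.57°
|T| = 0.4 · 1.118 · 1.0012 / (1.4142 · 1) ≈ 0.3166
Gain = 20 log₁₀(0.3166) ≈ -9.99 dB
∠T = (26.57° + 2.86°) − (45.00° + 0.57°) = -16.14°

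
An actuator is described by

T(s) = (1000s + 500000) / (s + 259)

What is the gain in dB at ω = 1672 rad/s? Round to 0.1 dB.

Substitute s = j1672:
Numerator: 1000(j1672) + 500000 = 500000 + j1672000
Denominator: (j1672) + 259 = 259 + j1672
|N| = √(500000² + 1672000²) ≈ 1.7452e+06, ∠N ≈ 73.35°
|D| = √(259² + 1672²) ≈ 1691.9, ∠D ≈ 81.19°
|T| = 1.7452e+06 / 1691.9 ≈ 1031.5
Gain = 20 log₁₀(1031.5) ≈ 60.27 dB

60.3 dB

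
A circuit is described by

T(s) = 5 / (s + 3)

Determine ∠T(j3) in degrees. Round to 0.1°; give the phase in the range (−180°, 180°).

-45.0°

Substitute s = j3:
Numerator: 5 = 5 + j0
Denominator: (j3) + 3 = 3 + j3
|N| = √(5² + 0²) ≈ 5, ∠N ≈ 0.00°
|D| = √(3² + 3²) ≈ 4.2426, ∠D ≈ 45.00°
∠T = 0.00° − 45.00° = -45.00°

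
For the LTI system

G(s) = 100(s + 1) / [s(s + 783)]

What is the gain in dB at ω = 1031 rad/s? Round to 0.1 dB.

At s = jω = j1031:
zero (s+1): 1 + j1031 → |·| = √(1²+1031²) = √1062962 ≈ 1031, ∠ = arctan(1031/1) ≈ 89.94°
pole (s+783): 783 + j1031 → |·| = √(783²+1031²) = √1676050 ≈ 1294.6, ∠ = arctan(1031/783) ≈ 52.78°
pole at origin: |s| = 1031, ∠ = 90.00° (in denominator)
|G| = 100 · 1031 / 1.3347e+06 ≈ 0.077246
Gain = 20 log₁₀(0.077246) ≈ -22.24 dB

-22.2 dB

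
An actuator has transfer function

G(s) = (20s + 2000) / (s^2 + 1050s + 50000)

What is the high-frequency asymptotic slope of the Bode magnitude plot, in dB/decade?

-20 dB/decade

Each pole contributes −20 dB/decade at high frequency; each zero contributes +20 dB/decade.
Net: 1 zero(s) − 2 pole(s) → -20 dB/decade.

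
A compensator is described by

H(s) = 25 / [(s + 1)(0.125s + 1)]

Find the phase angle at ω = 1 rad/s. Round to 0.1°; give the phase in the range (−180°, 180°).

At ω = 1 rad/s:
pole (1 + j1·1) = 1 + j1 → |·| ≈ 1.4142, ∠ ≈ 45.00°
pole (1 + j1·0.125) = 1 + j0.125 → |·| ≈ 1.0078, ∠ ≈ 7.13°
∠H = (0°) − (45.00° + 7.13°) = -52.13°

-52.1°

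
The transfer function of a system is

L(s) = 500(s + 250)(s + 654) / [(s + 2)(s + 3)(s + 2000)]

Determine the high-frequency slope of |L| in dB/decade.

Each pole contributes −20 dB/decade at high frequency; each zero contributes +20 dB/decade.
Net: 2 zero(s) − 3 pole(s) → -20 dB/decade.

-20 dB/decade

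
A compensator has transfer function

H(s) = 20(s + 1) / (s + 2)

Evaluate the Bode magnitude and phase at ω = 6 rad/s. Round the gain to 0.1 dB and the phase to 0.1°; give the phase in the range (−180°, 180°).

At s = jω = j6:
zero (s+1): 1 + j6 → |·| = √(1²+6²) = √37 ≈ 6.0828, ∠ = arctan(6/1) ≈ 80.54°
pole (s+2): 2 + j6 → |·| = √(2²+6²) = √40 ≈ 6.3246, ∠ = arctan(6/2) ≈ 71.57°
|H| = 20 · 6.0828 / 6.3246 ≈ 19.235
Gain = 20 log₁₀(19.235) ≈ 25.68 dB
∠H = 80.54° − 71.57° = 8.97°

25.7 dB, 9.0°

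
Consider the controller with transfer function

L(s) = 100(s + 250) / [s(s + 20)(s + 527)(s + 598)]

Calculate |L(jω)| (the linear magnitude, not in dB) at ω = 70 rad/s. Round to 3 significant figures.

At s = jω = j70:
zero (s+250): 250 + j70 → |·| = √(250²+70²) = √67400 ≈ 259.62, ∠ = arctan(70/250) ≈ 15.64°
pole (s+20): 20 + j70 → |·| = √(20²+70²) = √5300 ≈ 72.801, ∠ = arctan(70/20) ≈ 74.05°
pole (s+527): 527 + j70 → |·| = √(527²+70²) = √282629 ≈ 531.63, ∠ = arctan(70/527) ≈ 7.57°
pole (s+598): 598 + j70 → |·| = √(598²+70²) = √362504 ≈ 602.08, ∠ = arctan(70/598) ≈ 6.68°
pole at origin: |s| = 70, ∠ = 90.00° (in denominator)
|L| = 100 · 259.62 / 1.6312e+09 ≈ 1.5916e-05

1.59e-05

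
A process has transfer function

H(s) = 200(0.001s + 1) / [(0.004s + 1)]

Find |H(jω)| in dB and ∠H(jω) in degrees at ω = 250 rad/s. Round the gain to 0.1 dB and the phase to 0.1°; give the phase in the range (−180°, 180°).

43.3 dB, -31.0°

At ω = 250 rad/s:
zero (1 + j250·0.001) = 1 + j0.25 → |·| ≈ 1.0308, ∠ ≈ 14.04°
pole (1 + j250·0.004) = 1 + j1 → |·| ≈ 1.4142, ∠ ≈ 45.00°
|H| = 200 · 1.0308 / (1.4142) ≈ 145.78
Gain = 20 log₁₀(145.78) ≈ 43.27 dB
∠H = (14.04°) − (45.00°) = -30.96°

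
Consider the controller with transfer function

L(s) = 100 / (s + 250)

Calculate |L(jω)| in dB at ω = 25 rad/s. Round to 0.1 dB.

-8.0 dB

Substitute s = j25:
Numerator: 100 = 100 + j0
Denominator: (j25) + 250 = 250 + j25
|N| = √(100² + 0²) ≈ 100, ∠N ≈ 0.00°
|D| = √(250² + 25²) ≈ 251.25, ∠D ≈ 5.71°
|L| = 100 / 251.25 ≈ 0.39801
Gain = 20 log₁₀(0.39801) ≈ -8.00 dB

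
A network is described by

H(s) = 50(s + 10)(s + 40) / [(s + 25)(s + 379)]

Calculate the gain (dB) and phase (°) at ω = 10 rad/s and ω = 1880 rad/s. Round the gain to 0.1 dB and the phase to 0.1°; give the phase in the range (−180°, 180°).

At s = jω = j10:
zero (s+10): 10 + j10 → |·| = √(10²+10²) = √200 ≈ 14.142, ∠ = arctan(10/10) ≈ 45.00°
zero (s+40): 40 + j10 → |·| = √(40²+10²) = √1700 ≈ 41.231, ∠ = arctan(10/40) ≈ 14.04°
pole (s+25): 25 + j10 → |·| = √(25²+10²) = √725 ≈ 26.926, ∠ = arctan(10/25) ≈ 21.80°
pole (s+379): 379 + j10 → |·| = √(379²+10²) = √143741 ≈ 379.13, ∠ = arctan(10/379) ≈ 1.51°
|H| = 50 · 583.09 / 10208 ≈ 2.856
Gain = 20 log₁₀(2.856) ≈ 9.12 dB
∠H = 59.04° − 23.31° = 35.73°

At s = jω = j1880:
zero (s+10): 10 + j1880 → |·| = √(10²+1880²) = √3534500 ≈ 1880, ∠ = arctan(1880/10) ≈ 89.70°
zero (s+40): 40 + j1880 → |·| = √(40²+1880²) = √3536000 ≈ 1880.4, ∠ = arctan(1880/40) ≈ 88.78°
pole (s+25): 25 + j1880 → |·| = √(25²+1880²) = √3535025 ≈ 1880.2, ∠ = arctan(1880/25) ≈ 89.24°
pole (s+379): 379 + j1880 → |·| = √(379²+1880²) = √3678041 ≈ 1917.8, ∠ = arctan(1880/379) ≈ 78.60°
|H| = 50 · 3.5352e+06 / 3.6058e+06 ≈ 49.021
Gain = 20 log₁₀(49.021) ≈ 33.81 dB
∠H = 178.48° − 167.84° = 10.64°

ω = 10: 9.1 dB, 35.7°; ω = 1880: 33.8 dB, 10.6°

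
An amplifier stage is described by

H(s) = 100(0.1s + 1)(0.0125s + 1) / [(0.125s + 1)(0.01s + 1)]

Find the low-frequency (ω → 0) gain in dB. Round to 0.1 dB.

40.0 dB

H(0) = 100 · 1 / 1 = 100
20 log₁₀(100) ≈ 40.00 dB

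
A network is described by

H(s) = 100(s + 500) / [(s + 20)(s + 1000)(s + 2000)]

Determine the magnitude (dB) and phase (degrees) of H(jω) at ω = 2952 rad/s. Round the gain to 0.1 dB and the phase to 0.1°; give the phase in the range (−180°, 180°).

-100.8 dB, -136.4°

At s = jω = j2952:
zero (s+500): 500 + j2952 → |·| = √(500²+2952²) = √8964304 ≈ 2994, ∠ = arctan(2952/500) ≈ 80.39°
pole (s+20): 20 + j2952 → |·| = √(20²+2952²) = √8714704 ≈ 2952.1, ∠ = arctan(2952/20) ≈ 89.61°
pole (s+1000): 1000 + j2952 → |·| = √(1000²+2952²) = √9714304 ≈ 3116.8, ∠ = arctan(2952/1000) ≈ 71.29°
pole (s+2000): 2000 + j2952 → |·| = √(2000²+2952²) = √12714304 ≈ 3565.7, ∠ = arctan(2952/2000) ≈ 55.88°
|H| = 100 · 2994 / 3.2808e+10 ≈ 9.1258e-06
Gain = 20 log₁₀(9.1258e-06) ≈ -100.79 dB
∠H = 80.39° − 216.78° = -136.39°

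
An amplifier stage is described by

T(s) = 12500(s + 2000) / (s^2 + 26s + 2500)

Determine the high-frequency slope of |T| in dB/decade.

-20 dB/decade

Each pole contributes −20 dB/decade at high frequency; each zero contributes +20 dB/decade.
Net: 1 zero(s) − 2 pole(s) → -20 dB/decade.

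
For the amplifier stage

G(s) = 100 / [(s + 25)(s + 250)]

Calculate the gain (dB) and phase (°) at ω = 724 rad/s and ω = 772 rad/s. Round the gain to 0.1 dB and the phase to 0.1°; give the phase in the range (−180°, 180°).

At s = jω = j724:
pole (s+25): 25 + j724 → |·| = √(25²+724²) = √524801 ≈ 724.43, ∠ = arctan(724/25) ≈ 88.02°
pole (s+250): 250 + j724 → |·| = √(250²+724²) = √586676 ≈ 765.95, ∠ = arctan(724/250) ≈ 70.95°
|G| = 100 / 5.5488e+05 ≈ 0.00018022
Gain = 20 log₁₀(0.00018022) ≈ -74.88 dB
∠G = 0.00° − 158.97° = -158.97°

At s = jω = j772:
pole (s+25): 25 + j772 → |·| = √(25²+772²) = √596609 ≈ 772.4, ∠ = arctan(772/25) ≈ 88.15°
pole (s+250): 250 + j772 → |·| = √(250²+772²) = √658484 ≈ 811.47, ∠ = arctan(772/250) ≈ 72.06°
|G| = 100 / 6.2678e+05 ≈ 0.00015955
Gain = 20 log₁₀(0.00015955) ≈ -75.94 dB
∠G = 0.00° − 160.21° = -160.21°

ω = 724: -74.9 dB, -159.0°; ω = 772: -75.9 dB, -160.2°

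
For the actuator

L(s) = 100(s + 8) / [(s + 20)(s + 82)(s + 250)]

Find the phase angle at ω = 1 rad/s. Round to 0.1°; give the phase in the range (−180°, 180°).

3.3°

At s = jω = j1:
zero (s+8): 8 + j1 → |·| = √(8²+1²) = √65 ≈ 8.0623, ∠ = arctan(1/8) ≈ 7.13°
pole (s+20): 20 + j1 → |·| = √(20²+1²) = √401 ≈ 20.025, ∠ = arctan(1/20) ≈ 2.86°
pole (s+82): 82 + j1 → |·| = √(82²+1²) = √6725 ≈ 82.006, ∠ = arctan(1/82) ≈ 0.70°
pole (s+250): 250 + j1 → |·| = √(250²+1²) = √62501 ≈ 250, ∠ = arctan(1/250) ≈ 0.23°
∠L = 7.13° − 3.79° = 3.34°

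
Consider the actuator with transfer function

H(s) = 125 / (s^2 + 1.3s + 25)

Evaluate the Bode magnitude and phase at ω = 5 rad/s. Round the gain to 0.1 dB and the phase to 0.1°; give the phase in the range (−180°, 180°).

At s = jω = j5:
quadratic: (j5)² + 1.3·j5 + 25 = 0 + j6.5 → |·| ≈ 6.5, ∠ ≈ 90.00°
|H| = 125 / 6.5 ≈ 19.231
Gain = 20 log₁₀(19.231) ≈ 25.68 dB
∠H = 0.00° − 90.00° = -90.00°

25.7 dB, -90.0°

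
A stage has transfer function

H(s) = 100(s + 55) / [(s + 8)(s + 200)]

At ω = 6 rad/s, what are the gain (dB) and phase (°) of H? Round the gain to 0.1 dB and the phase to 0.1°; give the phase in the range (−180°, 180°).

8.8 dB, -32.4°

At s = jω = j6:
zero (s+55): 55 + j6 → |·| = √(55²+6²) = √3061 ≈ 55.326, ∠ = arctan(6/55) ≈ 6.23°
pole (s+8): 8 + j6 → |·| = √(8²+6²) = √100 ≈ 10, ∠ = arctan(6/8) ≈ 36.87°
pole (s+200): 200 + j6 → |·| = √(200²+6²) = √40036 ≈ 200.09, ∠ = arctan(6/200) ≈ 1.72°
|H| = 100 · 55.326 / 2000.9 ≈ 2.7651
Gain = 20 log₁₀(2.7651) ≈ 8.83 dB
∠H = 6.23° − 38.59° = -32.36°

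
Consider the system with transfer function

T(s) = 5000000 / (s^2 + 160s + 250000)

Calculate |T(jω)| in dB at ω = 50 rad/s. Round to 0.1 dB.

26.1 dB

At s = jω = j50:
quadratic: (j50)² + 160·j50 + 250000 = 247500 + j8000 → |·| ≈ 2.4763e+05, ∠ ≈ 1.85°
|T| = 5000000 / 2.4763e+05 ≈ 20.191
Gain = 20 log₁₀(20.191) ≈ 26.10 dB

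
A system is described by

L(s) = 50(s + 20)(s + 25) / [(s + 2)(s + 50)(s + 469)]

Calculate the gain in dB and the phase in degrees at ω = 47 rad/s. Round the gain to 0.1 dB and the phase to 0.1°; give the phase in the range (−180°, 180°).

-21.0 dB, -7.6°

At s = jω = j47:
zero (s+20): 20 + j47 → |·| = √(20²+47²) = √2609 ≈ 51.078, ∠ = arctan(47/20) ≈ 66.95°
zero (s+25): 25 + j47 → |·| = √(25²+47²) = √2834 ≈ 53.235, ∠ = arctan(47/25) ≈ 61.99°
pole (s+2): 2 + j47 → |·| = √(2²+47²) = √2213 ≈ 47.043, ∠ = arctan(47/2) ≈ 87.56°
pole (s+50): 50 + j47 → |·| = √(50²+47²) = √4709 ≈ 68.622, ∠ = arctan(47/50) ≈ 43.23°
pole (s+469): 469 + j47 → |·| = √(469²+47²) = √222170 ≈ 471.35, ∠ = arctan(47/469) ≈ 5.72°
|L| = 50 · 2719.1 / 1.5216e+06 ≈ 0.08935
Gain = 20 log₁₀(0.08935) ≈ -20.98 dB
∠L = 128.94° − 136.51° = -7.57°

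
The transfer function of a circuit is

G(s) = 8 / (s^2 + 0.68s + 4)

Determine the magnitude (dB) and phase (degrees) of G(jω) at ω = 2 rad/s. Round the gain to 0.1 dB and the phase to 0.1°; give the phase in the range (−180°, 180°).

At s = jω = j2:
quadratic: (j2)² + 0.68·j2 + 4 = 0 + j1.36 → |·| ≈ 1.36, ∠ ≈ 90.00°
|G| = 8 / 1.36 ≈ 5.8824
Gain = 20 log₁₀(5.8824) ≈ 15.39 dB
∠G = 0.00° − 90.00° = -90.00°

15.4 dB, -90.0°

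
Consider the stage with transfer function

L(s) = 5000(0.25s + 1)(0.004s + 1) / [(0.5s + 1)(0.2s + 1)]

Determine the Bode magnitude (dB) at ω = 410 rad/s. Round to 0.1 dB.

35.4 dB

At ω = 410 rad/s:
zero (1 + j410·0.25) = 1 + j102.5 → |·| ≈ 102.5, ∠ ≈ 89.44°
zero (1 + j410·0.004) = 1 + j1.64 → |·| ≈ 1.9208, ∠ ≈ 58.63°
pole (1 + j410·0.5) = 1 + j205 → |·| ≈ 205, ∠ ≈ 89.72°
pole (1 + j410·0.2) = 1 + j82 → |·| ≈ 82.006, ∠ ≈ 89.30°
|L| = 5000 · 102.5 · 1.9208 / (205 · 82.006) ≈ 58.557
Gain = 20 log₁₀(58.557) ≈ 35.35 dB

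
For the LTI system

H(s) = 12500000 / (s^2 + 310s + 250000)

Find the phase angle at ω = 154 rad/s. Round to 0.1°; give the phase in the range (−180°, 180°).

-11.9°

At s = jω = j154:
quadratic: (j154)² + 310·j154 + 250000 = 226284 + j47740 → |·| ≈ 2.3127e+05, ∠ ≈ 11.91°
∠H = 0.00° − 11.91° = -11.91°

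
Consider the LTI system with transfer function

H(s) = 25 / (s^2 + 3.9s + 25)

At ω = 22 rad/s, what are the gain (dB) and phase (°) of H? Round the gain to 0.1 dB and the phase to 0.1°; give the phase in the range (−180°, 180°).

At s = jω = j22:
quadratic: (j22)² + 3.9·j22 + 25 = -459 + j85.8 → |·| ≈ 466.95, ∠ ≈ 169.41°
|H| = 25 / 466.95 ≈ 0.053539
Gain = 20 log₁₀(0.053539) ≈ -25.43 dB
∠H = 0.00° − 169.41° = -169.41°

-25.4 dB, -169.4°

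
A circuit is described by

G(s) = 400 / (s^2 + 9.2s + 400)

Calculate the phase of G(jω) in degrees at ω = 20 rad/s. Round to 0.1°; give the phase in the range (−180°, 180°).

-90.0°

At s = jω = j20:
quadratic: (j20)² + 9.2·j20 + 400 = 0 + j184 → |·| ≈ 184, ∠ ≈ 90.00°
∠G = 0.00° − 90.00° = -90.00°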